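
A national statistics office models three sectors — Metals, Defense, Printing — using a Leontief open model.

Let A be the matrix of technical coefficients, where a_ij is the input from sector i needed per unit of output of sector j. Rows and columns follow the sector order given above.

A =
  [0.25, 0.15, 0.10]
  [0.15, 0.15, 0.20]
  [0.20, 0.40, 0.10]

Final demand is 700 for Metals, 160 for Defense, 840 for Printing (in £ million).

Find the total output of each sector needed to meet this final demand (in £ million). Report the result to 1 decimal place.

I − A =
  [   0.75    -0.15    -0.10]
  [  -0.15     0.85    -0.20]
  [  -0.20    -0.40     0.90]
Cofactors of I−A, C_ij = (−1)^(i+j)·(minor ij) (rows/columns in the sector order above):
  C_11 = (0.85)(0.90) − (-0.20)(-0.40) = 0.6850
  C_12 = −[(-0.15)(0.90) − (-0.20)(-0.20)] = 0.1750
  C_13 = (-0.15)(-0.40) − (0.85)(-0.20) = 0.2300
  C_21 = −[(-0.15)(0.90) − (-0.10)(-0.40)] = 0.1750
  C_22 = (0.75)(0.90) − (-0.10)(-0.20) = 0.6550
  C_23 = −[(0.75)(-0.40) − (-0.15)(-0.20)] = 0.3300
  C_31 = (-0.15)(-0.20) − (-0.10)(0.85) = 0.1150
  C_32 = −[(0.75)(-0.20) − (-0.10)(-0.15)] = 0.1650
  C_33 = (0.75)(0.85) − (-0.15)(-0.15) = 0.6150
det(I−A) = Σ_j (I−A)_1j·C_1j = (0.75)(0.6850) + (-0.15)(0.1750) + (-0.10)(0.2300) = 0.4645
adj(I−A) = Cᵀ =
  [ 0.6850   0.1750   0.1150]
  [ 0.1750   0.6550   0.1650]
  [ 0.2300   0.3300   0.6150]
(I − A)⁻¹ = adj(I−A) / det(I−A) ≈
  [   1.4747     0.3767     0.2476]
  [   0.3767     1.4101     0.3552]
  [   0.4952     0.7104     1.3240]
x = (I − A)⁻¹ d = adj(I−A)·d / det(I−A), with det(I−A) = 0.4645:
  x_M = (0.6850·700 + 0.1750·160 + 0.1150·840) / 0.4645 = 604.10 / 0.4645 ≈ 1300.5
  x_D = (0.1750·700 + 0.6550·160 + 0.1650·840) / 0.4645 = 365.90 / 0.4645 ≈ 787.7
  x_P = (0.2300·700 + 0.3300·160 + 0.6150·840) / 0.4645 = 730.40 / 0.4645 ≈ 1572.4

x_M = 1300.5, x_D = 787.7, x_P = 1572.4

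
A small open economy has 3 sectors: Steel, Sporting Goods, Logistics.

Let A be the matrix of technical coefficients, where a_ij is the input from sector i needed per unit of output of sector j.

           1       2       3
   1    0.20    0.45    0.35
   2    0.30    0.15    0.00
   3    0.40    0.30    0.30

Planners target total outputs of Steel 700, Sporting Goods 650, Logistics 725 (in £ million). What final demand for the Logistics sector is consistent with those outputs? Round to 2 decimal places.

d_3 = 32.50

I − A =
  [   0.80    -0.45    -0.35]
  [  -0.30     0.85     0.00]
  [  -0.40    -0.30     0.70]
d = (I − A) x:
  d_1 = (+0.80)·700 + (-0.45)·650 + (-0.35)·725 = 13.75
  d_2 = (-0.30)·700 + (+0.85)·650 + (+0.00)·725 = 342.50
  d_3 = (-0.40)·700 + (-0.30)·650 + (+0.70)·725 = 32.50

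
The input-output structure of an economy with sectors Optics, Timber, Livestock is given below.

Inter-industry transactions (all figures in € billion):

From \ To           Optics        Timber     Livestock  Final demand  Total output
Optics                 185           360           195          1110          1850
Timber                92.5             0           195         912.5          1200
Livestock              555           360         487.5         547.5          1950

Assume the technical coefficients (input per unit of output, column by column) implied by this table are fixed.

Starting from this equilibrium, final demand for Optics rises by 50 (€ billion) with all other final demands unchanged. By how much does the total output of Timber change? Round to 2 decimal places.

Δx_T = 5.66

Technical coefficients a_ij = z_ij / X_j:
  a_OO = 185/1850 = 0.10, a_TO = 92.5/1850 = 0.05, a_LO = 555/1850 = 0.30
  a_OT = 360/1200 = 0.30, a_TT = 0/1200 = 0.00, a_LT = 360/1200 = 0.30
  a_OL = 195/1950 = 0.10, a_TL = 195/1950 = 0.10, a_LL = 487.5/1950 = 0.25
I − A =
  [   0.90    -0.30    -0.10]
  [  -0.05     1.00    -0.10]
  [  -0.30    -0.30     0.75]
Cofactors of I−A, C_ij = (−1)^(i+j)·(minor ij) (rows/columns in the sector order above):
  C_11 = (1.00)(0.75) − (-0.10)(-0.30) = 0.7200
  C_12 = −[(-0.05)(0.75) − (-0.10)(-0.30)] = 0.0675
  C_13 = (-0.05)(-0.30) − (1.00)(-0.30) = 0.3150
  C_21 = −[(-0.30)(0.75) − (-0.10)(-0.30)] = 0.2550
  C_22 = (0.90)(0.75) − (-0.10)(-0.30) = 0.6450
  C_23 = −[(0.90)(-0.30) − (-0.30)(-0.30)] = 0.3600
  C_31 = (-0.30)(-0.10) − (-0.10)(1.00) = 0.1300
  C_32 = −[(0.90)(-0.10) − (-0.10)(-0.05)] = 0.0950
  C_33 = (0.90)(1.00) − (-0.30)(-0.05) = 0.8850
det(I−A) = Σ_j (I−A)_1j·C_1j = (0.90)(0.7200) + (-0.30)(0.0675) + (-0.10)(0.3150) = 0.59625
adj(I−A) = Cᵀ =
  [ 0.7200   0.2550   0.1300]
  [ 0.0675   0.6450   0.0950]
  [ 0.3150   0.3600   0.8850]
(I − A)⁻¹ = adj(I−A) / det(I−A) ≈
  [   1.2075     0.4277     0.2180]
  [   0.1132     1.0818     0.1593]
  [   0.5283     0.6038     1.4843]
Δx = (I − A)⁻¹ Δd with Δd having +50 in the Optics component and 0 elsewhere.
So Δx_T = L_TO · (+50), where L_TO = adj(I−A)_TO / det(I−A) = 0.0675 / 0.59625.
Δx_T = 0.0675 × (+50) / 0.59625 = 3.375 / 0.59625 ≈ 5.66.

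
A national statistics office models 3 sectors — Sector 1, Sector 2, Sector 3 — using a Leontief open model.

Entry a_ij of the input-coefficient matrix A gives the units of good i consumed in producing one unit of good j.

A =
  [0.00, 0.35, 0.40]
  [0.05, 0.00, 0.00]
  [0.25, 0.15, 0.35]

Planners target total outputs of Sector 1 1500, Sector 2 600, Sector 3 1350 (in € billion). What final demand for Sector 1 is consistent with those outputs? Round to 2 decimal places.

I − A =
  [   1.00    -0.35    -0.40]
  [  -0.05     1.00     0.00]
  [  -0.25    -0.15     0.65]
d = (I − A) x:
  d_1 = (+1.00)·1500 + (-0.35)·600 + (-0.40)·1350 = 750.00
  d_2 = (-0.05)·1500 + (+1.00)·600 + (+0.00)·1350 = 525.00
  d_3 = (-0.25)·1500 + (-0.15)·600 + (+0.65)·1350 = 412.50

d_1 = 750.00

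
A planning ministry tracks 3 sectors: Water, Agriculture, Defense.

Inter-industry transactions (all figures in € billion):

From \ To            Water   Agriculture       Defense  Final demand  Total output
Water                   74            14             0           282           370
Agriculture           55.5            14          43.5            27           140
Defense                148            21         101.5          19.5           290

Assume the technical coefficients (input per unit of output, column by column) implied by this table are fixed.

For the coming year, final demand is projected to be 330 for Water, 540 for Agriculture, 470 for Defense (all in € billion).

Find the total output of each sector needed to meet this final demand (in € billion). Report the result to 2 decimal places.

Technical coefficients a_ij = z_ij / X_j:
  a_WW = 74/370 = 0.20, a_AW = 55.5/370 = 0.15, a_DW = 148/370 = 0.40
  a_WA = 14/140 = 0.10, a_AA = 14/140 = 0.10, a_DA = 21/140 = 0.15
  a_WD = 0/290 = 0.00, a_AD = 43.5/290 = 0.15, a_DD = 101.5/290 = 0.35
I − A =
  [   0.80    -0.10     0.00]
  [  -0.15     0.90    -0.15]
  [  -0.40    -0.15     0.65]
Cofactors of I−A, C_ij = (−1)^(i+j)·(minor ij) (rows/columns in the sector order above):
  C_11 = (0.90)(0.65) − (-0.15)(-0.15) = 0.5625
  C_12 = −[(-0.15)(0.65) − (-0.15)(-0.40)] = 0.1575
  C_13 = (-0.15)(-0.15) − (0.90)(-0.40) = 0.3825
  C_21 = −[(-0.10)(0.65) − (0.00)(-0.15)] = 0.0650
  C_22 = (0.80)(0.65) − (0.00)(-0.40) = 0.5200
  C_23 = −[(0.80)(-0.15) − (-0.10)(-0.40)] = 0.1600
  C_31 = (-0.10)(-0.15) − (0.00)(0.90) = 0.0150
  C_32 = −[(0.80)(-0.15) − (0.00)(-0.15)] = 0.1200
  C_33 = (0.80)(0.90) − (-0.10)(-0.15) = 0.7050
det(I−A) = Σ_j (I−A)_1j·C_1j = (0.80)(0.5625) + (-0.10)(0.1575) + (0.00)(0.3825) = 0.43425
adj(I−A) = Cᵀ =
  [ 0.5625   0.0650   0.0150]
  [ 0.1575   0.5200   0.1200]
  [ 0.3825   0.1600   0.7050]
(I − A)⁻¹ = adj(I−A) / det(I−A) ≈
  [   1.2953     0.1497     0.0345]
  [   0.3627     1.1975     0.2763]
  [   0.8808     0.3685     1.6235]
x = (I − A)⁻¹ d = adj(I−A)·d / det(I−A), with det(I−A) = 0.43425:
  x_W = (0.5625·330 + 0.0650·540 + 0.0150·470) / 0.43425 = 227.775 / 0.43425 ≈ 524.53
  x_A = (0.1575·330 + 0.5200·540 + 0.1200·470) / 0.43425 = 389.175 / 0.43425 ≈ 896.20
  x_D = (0.3825·330 + 0.1600·540 + 0.7050·470) / 0.43425 = 543.975 / 0.43425 ≈ 1252.68

x_W = 524.53, x_A = 896.20, x_D = 1252.68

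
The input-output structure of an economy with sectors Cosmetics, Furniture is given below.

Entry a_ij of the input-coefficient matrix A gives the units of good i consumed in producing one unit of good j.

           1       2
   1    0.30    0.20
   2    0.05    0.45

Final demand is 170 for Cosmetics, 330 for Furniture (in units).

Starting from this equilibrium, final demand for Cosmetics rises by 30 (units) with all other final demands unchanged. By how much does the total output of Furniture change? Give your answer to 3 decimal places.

Δx_2 = 4.000

I − A =
  [   0.70    -0.20]
  [  -0.05     0.55]
det(I−A) = (0.70)(0.55) − (-0.20)(-0.05) = 0.3750
adj(I−A) = [[0.55, 0.20], [0.05, 0.70]]
(I − A)⁻¹ = adj(I−A) / det(I−A) ≈
  [   1.4667     0.5333]
  [   0.1333     1.8667]
Δx = (I − A)⁻¹ Δd with Δd having +30 in the Cosmetics component and 0 elsewhere.
So Δx_2 = L_21 · (+30), where L_21 = adj(I−A)_21 / det(I−A) = 0.05 / 0.3750.
Δx_2 = 0.05 × (+30) / 0.3750 = 1.50 / 0.3750 = 4.000.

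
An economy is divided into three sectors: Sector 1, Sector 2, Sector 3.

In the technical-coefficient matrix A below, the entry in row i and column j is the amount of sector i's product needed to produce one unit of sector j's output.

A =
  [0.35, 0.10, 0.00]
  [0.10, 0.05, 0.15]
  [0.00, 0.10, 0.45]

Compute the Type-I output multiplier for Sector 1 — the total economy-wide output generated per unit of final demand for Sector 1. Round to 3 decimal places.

I − A =
  [   0.65    -0.10     0.00]
  [  -0.10     0.95    -0.15]
  [   0.00    -0.10     0.55]
Cofactors of I−A, C_ij = (−1)^(i+j)·(minor ij) (rows/columns in the sector order above):
  C_11 = (0.95)(0.55) − (-0.15)(-0.10) = 0.5075
  C_12 = −[(-0.10)(0.55) − (-0.15)(0.00)] = 0.0550
  C_13 = (-0.10)(-0.10) − (0.95)(0.00) = 0.0100
  C_21 = −[(-0.10)(0.55) − (0.00)(-0.10)] = 0.0550
  C_22 = (0.65)(0.55) − (0.00)(0.00) = 0.3575
  C_23 = −[(0.65)(-0.10) − (-0.10)(0.00)] = 0.0650
  C_31 = (-0.10)(-0.15) − (0.00)(0.95) = 0.0150
  C_32 = −[(0.65)(-0.15) − (0.00)(-0.10)] = 0.0975
  C_33 = (0.65)(0.95) − (-0.10)(-0.10) = 0.6075
det(I−A) = Σ_j (I−A)_1j·C_1j = (0.65)(0.5075) + (-0.10)(0.0550) + (0.00)(0.0100) = 0.324375
adj(I−A) = Cᵀ =
  [ 0.5075   0.0550   0.0150]
  [ 0.0550   0.3575   0.0975]
  [ 0.0100   0.0650   0.6075]
(I − A)⁻¹ = adj(I−A) / det(I−A) ≈
  [   1.5645     0.1696     0.0462]
  [   0.1696     1.1021     0.3006]
  [   0.0308     0.2004     1.8728]
The output multiplier for sector j is the column-j sum of the Leontief inverse (I − A)⁻¹ = adj(I−A) / det(I−A).
Column 1 of adj(I−A): (0.5075, 0.0550, 0.0100); det(I−A) = 0.324375.
m_1 = (0.5075 + 0.0550 + 0.0100) / 0.324375 = 0.5725 / 0.324375 ≈ 1.765.

m_1 = 1.765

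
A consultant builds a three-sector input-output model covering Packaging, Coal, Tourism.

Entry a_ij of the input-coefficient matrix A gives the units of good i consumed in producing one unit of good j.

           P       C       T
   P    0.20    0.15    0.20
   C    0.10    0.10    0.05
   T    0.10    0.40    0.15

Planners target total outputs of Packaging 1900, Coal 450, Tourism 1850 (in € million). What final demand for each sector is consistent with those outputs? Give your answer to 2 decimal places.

d_P = 1082.50, d_C = 122.50, d_T = 1202.50

I − A =
  [   0.80    -0.15    -0.20]
  [  -0.10     0.90    -0.05]
  [  -0.10    -0.40     0.85]
d = (I − A) x:
  d_P = (+0.80)·1900 + (-0.15)·450 + (-0.20)·1850 = 1082.50
  d_C = (-0.10)·1900 + (+0.90)·450 + (-0.05)·1850 = 122.50
  d_T = (-0.10)·1900 + (-0.40)·450 + (+0.85)·1850 = 1202.50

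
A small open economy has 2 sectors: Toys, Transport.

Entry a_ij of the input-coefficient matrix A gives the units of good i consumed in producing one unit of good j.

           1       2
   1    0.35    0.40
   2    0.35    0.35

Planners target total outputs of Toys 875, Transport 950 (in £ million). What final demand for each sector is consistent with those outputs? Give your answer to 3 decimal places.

d_1 = 188.750, d_2 = 311.250

I − A =
  [   0.65    -0.40]
  [  -0.35     0.65]
d = (I − A) x:
  d_1 = (+0.65)·875 + (-0.40)·950 = 188.750
  d_2 = (-0.35)·875 + (+0.65)·950 = 311.250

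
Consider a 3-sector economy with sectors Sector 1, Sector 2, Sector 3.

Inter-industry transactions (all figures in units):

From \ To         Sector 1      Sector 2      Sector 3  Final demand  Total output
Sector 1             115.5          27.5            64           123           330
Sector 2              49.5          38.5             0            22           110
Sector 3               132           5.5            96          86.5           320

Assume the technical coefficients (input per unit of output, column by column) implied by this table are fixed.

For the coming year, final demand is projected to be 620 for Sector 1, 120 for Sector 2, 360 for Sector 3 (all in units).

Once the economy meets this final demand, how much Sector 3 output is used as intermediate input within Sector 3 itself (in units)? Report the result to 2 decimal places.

z_33 = 444.93

Technical coefficients a_ij = z_ij / X_j:
  a_11 = 115.5/330 = 0.35, a_21 = 49.5/330 = 0.15, a_31 = 132/330 = 0.40
  a_12 = 27.5/110 = 0.25, a_22 = 38.5/110 = 0.35, a_32 = 5.5/110 = 0.05
  a_13 = 64/320 = 0.20, a_23 = 0/320 = 0.00, a_33 = 96/320 = 0.30
I − A =
  [   0.65    -0.25    -0.20]
  [  -0.15     0.65     0.00]
  [  -0.40    -0.05     0.70]
Cofactors of I−A, C_ij = (−1)^(i+j)·(minor ij) (rows/columns in the sector order above):
  C_11 = (0.65)(0.70) − (0.00)(-0.05) = 0.4550
  C_12 = −[(-0.15)(0.70) − (0.00)(-0.40)] = 0.1050
  C_13 = (-0.15)(-0.05) − (0.65)(-0.40) = 0.2675
  C_21 = −[(-0.25)(0.70) − (-0.20)(-0.05)] = 0.1850
  C_22 = (0.65)(0.70) − (-0.20)(-0.40) = 0.3750
  C_23 = −[(0.65)(-0.05) − (-0.25)(-0.40)] = 0.1325
  C_31 = (-0.25)(0.00) − (-0.20)(0.65) = 0.1300
  C_32 = −[(0.65)(0.00) − (-0.20)(-0.15)] = 0.0300
  C_33 = (0.65)(0.65) − (-0.25)(-0.15) = 0.3850
det(I−A) = Σ_j (I−A)_1j·C_1j = (0.65)(0.4550) + (-0.25)(0.1050) + (-0.20)(0.2675) = 0.2160
adj(I−A) = Cᵀ =
  [ 0.4550   0.1850   0.1300]
  [ 0.1050   0.3750   0.0300]
  [ 0.2675   0.1325   0.3850]
(I − A)⁻¹ = adj(I−A) / det(I−A) ≈
  [   2.1065     0.8565     0.6019]
  [   0.4861     1.7361     0.1389]
  [   1.2384     0.6134     1.7824]
First solve x = (I − A)⁻¹ d = adj(I−A)·d / det(I−A); in particular x_3 = (0.2675·620 + 0.1325·120 + 0.3850·360) / 0.2160 = 320.35 / 0.2160 ≈ 1483.1019.
Intermediate flow from 3 to 3: z_33 = a_33 · x_3 = 0.30 × 320.35 / 0.2160 = 96.105 / 0.2160 ≈ 444.93.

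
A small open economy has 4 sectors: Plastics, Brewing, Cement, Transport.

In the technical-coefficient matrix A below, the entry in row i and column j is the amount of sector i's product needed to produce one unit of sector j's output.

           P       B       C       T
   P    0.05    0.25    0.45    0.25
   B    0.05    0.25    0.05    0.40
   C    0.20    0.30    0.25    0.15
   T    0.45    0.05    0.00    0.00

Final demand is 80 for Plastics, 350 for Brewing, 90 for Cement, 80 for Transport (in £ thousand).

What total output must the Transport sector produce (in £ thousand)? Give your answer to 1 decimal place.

I − A =
  [   0.95    -0.25    -0.45    -0.25]
  [  -0.05     0.75    -0.05    -0.40]
  [  -0.20    -0.30     0.75    -0.15]
  [  -0.45    -0.05     0.00     1.00]
Compute the cofactors C_ij = (−1)^(i+j)·(3×3 minor ij) of I−A; the adjugate is their transpose:
adj(I−A) = Cᵀ =
  [ 0.532125   0.335250   0.341625   0.318375]
  [ 0.185875   0.507750   0.145375   0.271375]
  [ 0.266000   0.327750   0.551000   0.280250]
  [ 0.248750   0.176250   0.161000   0.434000]
det(I−A) = Σ_j (I−A)_1j·C_1j = (0.95)(0.532125) + (-0.25)(0.185875) + (-0.45)(0.266000) + (-0.25)(0.248750) = 0.2771625
(I − A)⁻¹ = adj(I−A) / det(I−A) ≈
  [   1.9199     1.2096     1.2326     1.1487]
  [   0.6706     1.8320     0.5245     0.9791]
  [   0.9597     1.1825     1.9880     1.0111]
  [   0.8975     0.6359     0.5809     1.5659]
x = (I − A)⁻¹ d = adj(I−A)·d / det(I−A), with det(I−A) = 0.2771625:
  x_P = (0.532125·80 + 0.335250·350 + 0.341625·90 + 0.318375·80) / 0.2771625 = 216.12375 / 0.2771625 ≈ 779.8
  x_B = (0.185875·80 + 0.507750·350 + 0.145375·90 + 0.271375·80) / 0.2771625 = 227.37625 / 0.2771625 ≈ 820.4
  x_C = (0.266000·80 + 0.327750·350 + 0.551000·90 + 0.280250·80) / 0.2771625 = 208.0025 / 0.2771625 ≈ 750.5
  x_T = (0.248750·80 + 0.176250·350 + 0.161000·90 + 0.434000·80) / 0.2771625 = 130.7975 / 0.2771625 ≈ 471.9

x_T = 471.9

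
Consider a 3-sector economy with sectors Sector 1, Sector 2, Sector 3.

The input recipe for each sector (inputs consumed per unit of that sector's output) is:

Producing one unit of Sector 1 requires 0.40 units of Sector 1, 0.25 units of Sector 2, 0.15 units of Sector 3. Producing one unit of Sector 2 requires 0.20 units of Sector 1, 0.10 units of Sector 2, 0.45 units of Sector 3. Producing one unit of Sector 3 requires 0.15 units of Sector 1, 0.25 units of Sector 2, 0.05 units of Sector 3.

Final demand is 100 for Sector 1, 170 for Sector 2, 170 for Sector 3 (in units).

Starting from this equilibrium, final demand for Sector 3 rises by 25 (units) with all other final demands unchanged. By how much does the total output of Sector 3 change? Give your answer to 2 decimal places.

I − A =
  [   0.60    -0.20    -0.15]
  [  -0.25     0.90    -0.25]
  [  -0.15    -0.45     0.95]
Cofactors of I−A, C_ij = (−1)^(i+j)·(minor ij) (rows/columns in the sector order above):
  C_11 = (0.90)(0.95) − (-0.25)(-0.45) = 0.7425
  C_12 = −[(-0.25)(0.95) − (-0.25)(-0.15)] = 0.2750
  C_13 = (-0.25)(-0.45) − (0.90)(-0.15) = 0.2475
  C_21 = −[(-0.20)(0.95) − (-0.15)(-0.45)] = 0.2575
  C_22 = (0.60)(0.95) − (-0.15)(-0.15) = 0.5475
  C_23 = −[(0.60)(-0.45) − (-0.20)(-0.15)] = 0.3000
  C_31 = (-0.20)(-0.25) − (-0.15)(0.90) = 0.1850
  C_32 = −[(0.60)(-0.25) − (-0.15)(-0.25)] = 0.1875
  C_33 = (0.60)(0.90) − (-0.20)(-0.25) = 0.4900
det(I−A) = Σ_j (I−A)_1j·C_1j = (0.60)(0.7425) + (-0.20)(0.2750) + (-0.15)(0.2475) = 0.353375
adj(I−A) = Cᵀ =
  [ 0.7425   0.2575   0.1850]
  [ 0.2750   0.5475   0.1875]
  [ 0.2475   0.3000   0.4900]
(I − A)⁻¹ = adj(I−A) / det(I−A) ≈
  [   2.1012     0.7287     0.5235]
  [   0.7782     1.5493     0.5306]
  [   0.7004     0.8490     1.3866]
Δx = (I − A)⁻¹ Δd with Δd having +25 in the Sector 3 component and 0 elsewhere.
So Δx_3 = L_33 · (+25), where L_33 = adj(I−A)_33 / det(I−A) = 0.4900 / 0.353375.
Δx_3 = 0.4900 × (+25) / 0.353375 = 12.25 / 0.353375 ≈ 34.67.

Δx_3 = 34.67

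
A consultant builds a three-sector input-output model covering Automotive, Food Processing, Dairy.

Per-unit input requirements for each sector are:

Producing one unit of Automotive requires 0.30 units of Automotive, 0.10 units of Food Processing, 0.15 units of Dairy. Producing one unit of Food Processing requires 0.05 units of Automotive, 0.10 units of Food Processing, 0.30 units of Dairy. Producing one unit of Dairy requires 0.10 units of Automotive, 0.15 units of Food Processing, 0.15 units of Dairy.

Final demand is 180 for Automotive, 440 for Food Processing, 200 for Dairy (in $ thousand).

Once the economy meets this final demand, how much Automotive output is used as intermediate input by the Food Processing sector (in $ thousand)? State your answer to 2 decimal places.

z_AF = 30.86

I − A =
  [   0.70    -0.05    -0.10]
  [  -0.10     0.90    -0.15]
  [  -0.15    -0.30     0.85]
Cofactors of I−A, C_ij = (−1)^(i+j)·(minor ij) (rows/columns in the sector order above):
  C_11 = (0.90)(0.85) − (-0.15)(-0.30) = 0.7200
  C_12 = −[(-0.10)(0.85) − (-0.15)(-0.15)] = 0.1075
  C_13 = (-0.10)(-0.30) − (0.90)(-0.15) = 0.1650
  C_21 = −[(-0.05)(0.85) − (-0.10)(-0.30)] = 0.0725
  C_22 = (0.70)(0.85) − (-0.10)(-0.15) = 0.5800
  C_23 = −[(0.70)(-0.30) − (-0.05)(-0.15)] = 0.2175
  C_31 = (-0.05)(-0.15) − (-0.10)(0.90) = 0.0975
  C_32 = −[(0.70)(-0.15) − (-0.10)(-0.10)] = 0.1150
  C_33 = (0.70)(0.90) − (-0.05)(-0.10) = 0.6250
det(I−A) = Σ_j (I−A)_1j·C_1j = (0.70)(0.7200) + (-0.05)(0.1075) + (-0.10)(0.1650) = 0.482125
adj(I−A) = Cᵀ =
  [ 0.7200   0.0725   0.0975]
  [ 0.1075   0.5800   0.1150]
  [ 0.1650   0.2175   0.6250]
(I − A)⁻¹ = adj(I−A) / det(I−A) ≈
  [   1.4934     0.1504     0.2022]
  [   0.2230     1.2030     0.2385]
  [   0.3422     0.4511     1.2963]
First solve x = (I − A)⁻¹ d = adj(I−A)·d / det(I−A); in particular x_F = (0.1075·180 + 0.5800·440 + 0.1150·200) / 0.482125 = 297.55 / 0.482125 ≈ 617.1636.
Intermediate flow from A to F: z_AF = a_AF · x_F = 0.05 × 297.55 / 0.482125 = 14.8775 / 0.482125 ≈ 30.86.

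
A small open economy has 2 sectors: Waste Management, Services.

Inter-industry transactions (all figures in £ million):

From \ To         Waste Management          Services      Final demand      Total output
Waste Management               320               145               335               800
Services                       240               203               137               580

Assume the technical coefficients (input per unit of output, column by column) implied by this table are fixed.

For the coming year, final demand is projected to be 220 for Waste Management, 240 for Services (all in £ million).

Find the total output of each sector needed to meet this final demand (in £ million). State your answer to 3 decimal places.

x_1 = 644.444, x_2 = 666.667

Technical coefficients a_ij = z_ij / X_j:
  a_11 = 320/800 = 0.40, a_21 = 240/800 = 0.30
  a_12 = 145/580 = 0.25, a_22 = 203/580 = 0.35
I − A =
  [   0.60    -0.25]
  [  -0.30     0.65]
det(I−A) = (0.60)(0.65) − (-0.25)(-0.30) = 0.3150
adj(I−A) = [[0.65, 0.25], [0.30, 0.60]]
(I − A)⁻¹ = adj(I−A) / det(I−A) ≈
  [   2.0635     0.7937]
  [   0.9524     1.9048]
x = (I − A)⁻¹ d = adj(I−A)·d / det(I−A), with det(I−A) = 0.3150:
  x_1 = (0.65·220 + 0.25·240) / 0.3150 = 203.00 / 0.3150 ≈ 644.444
  x_2 = (0.30·220 + 0.60·240) / 0.3150 = 210.00 / 0.3150 ≈ 666.667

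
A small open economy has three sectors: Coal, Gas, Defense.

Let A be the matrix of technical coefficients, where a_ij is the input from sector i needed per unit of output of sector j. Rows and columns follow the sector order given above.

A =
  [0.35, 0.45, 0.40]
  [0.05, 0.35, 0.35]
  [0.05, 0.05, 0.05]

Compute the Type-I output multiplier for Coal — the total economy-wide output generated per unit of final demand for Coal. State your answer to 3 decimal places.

I − A =
  [   0.65    -0.45    -0.40]
  [  -0.05     0.65    -0.35]
  [  -0.05    -0.05     0.95]
Cofactors of I−A, C_ij = (−1)^(i+j)·(minor ij) (rows/columns in the sector order above):
  C_11 = (0.65)(0.95) − (-0.35)(-0.05) = 0.6000
  C_12 = −[(-0.05)(0.95) − (-0.35)(-0.05)] = 0.0650
  C_13 = (-0.05)(-0.05) − (0.65)(-0.05) = 0.0350
  C_21 = −[(-0.45)(0.95) − (-0.40)(-0.05)] = 0.4475
  C_22 = (0.65)(0.95) − (-0.40)(-0.05) = 0.5975
  C_23 = −[(0.65)(-0.05) − (-0.45)(-0.05)] = 0.0550
  C_31 = (-0.45)(-0.35) − (-0.40)(0.65) = 0.4175
  C_32 = −[(0.65)(-0.35) − (-0.40)(-0.05)] = 0.2475
  C_33 = (0.65)(0.65) − (-0.45)(-0.05) = 0.4000
det(I−A) = Σ_j (I−A)_1j·C_1j = (0.65)(0.6000) + (-0.45)(0.0650) + (-0.40)(0.0350) = 0.34675
adj(I−A) = Cᵀ =
  [ 0.6000   0.4475   0.4175]
  [ 0.0650   0.5975   0.2475]
  [ 0.0350   0.0550   0.4000]
(I − A)⁻¹ = adj(I−A) / det(I−A) ≈
  [   1.7304     1.2906     1.2040]
  [   0.1875     1.7231     0.7138]
  [   0.1009     0.1586     1.1536]
The output multiplier for sector j is the column-j sum of the Leontief inverse (I − A)⁻¹ = adj(I−A) / det(I−A).
Column 1 of adj(I−A): (0.6000, 0.0650, 0.0350); det(I−A) = 0.34675.
m_1 = (0.6000 + 0.0650 + 0.0350) / 0.34675 = 0.70 / 0.34675 ≈ 2.019.

m_1 = 2.019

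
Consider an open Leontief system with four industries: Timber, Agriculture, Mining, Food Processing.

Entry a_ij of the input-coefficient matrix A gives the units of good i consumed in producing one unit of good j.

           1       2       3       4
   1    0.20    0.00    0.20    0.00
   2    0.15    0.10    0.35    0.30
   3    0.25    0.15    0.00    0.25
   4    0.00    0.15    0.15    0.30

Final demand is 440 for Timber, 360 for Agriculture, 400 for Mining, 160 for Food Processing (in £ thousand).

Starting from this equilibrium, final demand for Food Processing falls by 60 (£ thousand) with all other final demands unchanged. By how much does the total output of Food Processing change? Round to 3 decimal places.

Δx_4 = -104.121

I − A =
  [   0.80     0.00    -0.20     0.00]
  [  -0.15     0.90    -0.35    -0.30]
  [  -0.25    -0.15     1.00    -0.25]
  [   0.00    -0.15    -0.15     0.70]
Compute the cofactors C_ij = (−1)^(i+j)·(3×3 minor ij) of I−A; the adjugate is their transpose:
adj(I−A) = Cᵀ =
  [ 0.494625   0.028500   0.117000   0.054000]
  [ 0.171875   0.495000   0.253000   0.302500]
  [ 0.167625   0.114000   0.468000   0.216000]
  [ 0.072750   0.130500   0.154500   0.628500]
det(I−A) = Σ_j (I−A)_1j·C_1j = (0.80)(0.494625) + (0.00)(0.171875) + (-0.20)(0.167625) + (0.00)(0.072750) = 0.362175
(I − A)⁻¹ = adj(I−A) / det(I−A) ≈
  [   1.3657     0.0787     0.3230     0.1491]
  [   0.4746     1.3667     0.6986     0.8352]
  [   0.4628     0.3148     1.2922     0.5964]
  [   0.2009     0.3603     0.4266     1.7353]
Δx = (I − A)⁻¹ Δd with Δd having -60 in the Food Processing component and 0 elsewhere.
So Δx_4 = L_44 · (-60), where L_44 = adj(I−A)_44 / det(I−A) = 0.628500 / 0.362175.
Δx_4 = 0.628500 × (-60) / 0.362175 = -37.71 / 0.362175 ≈ -104.121.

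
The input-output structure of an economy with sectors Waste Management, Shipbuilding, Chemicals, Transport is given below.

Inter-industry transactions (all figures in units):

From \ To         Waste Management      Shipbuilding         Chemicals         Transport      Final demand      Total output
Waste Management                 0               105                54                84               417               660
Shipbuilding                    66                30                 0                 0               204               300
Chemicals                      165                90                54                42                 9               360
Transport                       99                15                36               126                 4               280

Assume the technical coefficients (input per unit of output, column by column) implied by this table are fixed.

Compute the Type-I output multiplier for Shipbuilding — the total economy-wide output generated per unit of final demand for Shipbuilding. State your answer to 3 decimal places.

Technical coefficients a_ij = z_ij / X_j:
  a_11 = 0/660 = 0.00, a_21 = 66/660 = 0.10, a_31 = 165/660 = 0.25, a_41 = 99/660 = 0.15
  a_12 = 105/300 = 0.35, a_22 = 30/300 = 0.10, a_32 = 90/300 = 0.30, a_42 = 15/300 = 0.05
  a_13 = 54/360 = 0.15, a_23 = 0/360 = 0.00, a_33 = 54/360 = 0.15, a_43 = 36/360 = 0.10
  a_14 = 84/280 = 0.30, a_24 = 0/280 = 0.00, a_34 = 42/280 = 0.15, a_44 = 126/280 = 0.45
I − A =
  [   1.00    -0.35    -0.15    -0.30]
  [  -0.10     0.90     0.00     0.00]
  [  -0.25    -0.30     0.85    -0.15]
  [  -0.15    -0.05    -0.10     0.55]
Compute the cofactors C_ij = (−1)^(i+j)·(3×3 minor ij) of I−A; the adjugate is their transpose:
adj(I−A) = Cᵀ =
  [ 0.40725   0.20600   0.10125   0.24975]
  [ 0.04525   0.38275   0.01125   0.02775]
  [ 0.16125   0.21875   0.43375   0.20625]
  [ 0.14450   0.13075   0.10750   0.69700]
det(I−A) = Σ_j (I−A)_1j·C_1j = (1.00)(0.40725) + (-0.35)(0.04525) + (-0.15)(0.16125) + (-0.30)(0.14450) = 0.323875
(I − A)⁻¹ = adj(I−A) / det(I−A) ≈
  [   1.2574     0.6360     0.3126     0.7711]
  [   0.1397     1.1818     0.0347     0.0857]
  [   0.4979     0.6754     1.3393     0.6368]
  [   0.4462     0.4037     0.3319     2.1521]
The output multiplier for sector j is the column-j sum of the Leontief inverse (I − A)⁻¹ = adj(I−A) / det(I−A).
Column 2 of adj(I−A): (0.20600, 0.38275, 0.21875, 0.13075); det(I−A) = 0.323875.
m_2 = (0.20600 + 0.38275 + 0.21875 + 0.13075) / 0.323875 = 0.93825 / 0.323875 ≈ 2.897.

m_2 = 2.897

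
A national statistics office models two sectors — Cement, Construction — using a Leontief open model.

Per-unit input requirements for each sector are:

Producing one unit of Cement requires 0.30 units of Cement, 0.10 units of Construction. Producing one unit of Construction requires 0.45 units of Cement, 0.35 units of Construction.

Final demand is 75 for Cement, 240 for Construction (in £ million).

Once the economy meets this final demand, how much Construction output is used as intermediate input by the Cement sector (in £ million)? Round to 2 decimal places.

z_21 = 38.23

I − A =
  [   0.70    -0.45]
  [  -0.10     0.65]
det(I−A) = (0.70)(0.65) − (-0.45)(-0.10) = 0.4100
adj(I−A) = [[0.65, 0.45], [0.10, 0.70]]
(I − A)⁻¹ = adj(I−A) / det(I−A) ≈
  [   1.5854     1.0976]
  [   0.2439     1.7073]
First solve x = (I − A)⁻¹ d = adj(I−A)·d / det(I−A); in particular x_1 = (0.65·75 + 0.45·240) / 0.4100 = 156.75 / 0.4100 ≈ 382.3171.
Intermediate flow from 2 to 1: z_21 = a_21 · x_1 = 0.10 × 156.75 / 0.4100 = 15.675 / 0.4100 ≈ 38.23.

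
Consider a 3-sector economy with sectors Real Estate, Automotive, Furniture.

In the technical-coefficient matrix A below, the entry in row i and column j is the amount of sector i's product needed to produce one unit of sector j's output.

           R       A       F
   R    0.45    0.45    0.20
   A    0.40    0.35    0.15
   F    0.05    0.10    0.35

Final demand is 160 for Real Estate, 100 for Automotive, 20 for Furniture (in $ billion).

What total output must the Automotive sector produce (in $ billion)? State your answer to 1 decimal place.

I − A =
  [   0.55    -0.45    -0.20]
  [  -0.40     0.65    -0.15]
  [  -0.05    -0.10     0.65]
Cofactors of I−A, C_ij = (−1)^(i+j)·(minor ij) (rows/columns in the sector order above):
  C_11 = (0.65)(0.65) − (-0.15)(-0.10) = 0.4075
  C_12 = −[(-0.40)(0.65) − (-0.15)(-0.05)] = 0.2675
  C_13 = (-0.40)(-0.10) − (0.65)(-0.05) = 0.0725
  C_21 = −[(-0.45)(0.65) − (-0.20)(-0.10)] = 0.3125
  C_22 = (0.55)(0.65) − (-0.20)(-0.05) = 0.3475
  C_23 = −[(0.55)(-0.10) − (-0.45)(-0.05)] = 0.0775
  C_31 = (-0.45)(-0.15) − (-0.20)(0.65) = 0.1975
  C_32 = −[(0.55)(-0.15) − (-0.20)(-0.40)] = 0.1625
  C_33 = (0.55)(0.65) − (-0.45)(-0.40) = 0.1775
det(I−A) = Σ_j (I−A)_1j·C_1j = (0.55)(0.4075) + (-0.45)(0.2675) + (-0.20)(0.0725) = 0.08925
adj(I−A) = Cᵀ =
  [ 0.4075   0.3125   0.1975]
  [ 0.2675   0.3475   0.1625]
  [ 0.0725   0.0775   0.1775]
(I − A)⁻¹ = adj(I−A) / det(I−A) ≈
  [   4.5658     3.5014     2.2129]
  [   2.9972     3.8936     1.8207]
  [   0.8123     0.8683     1.9888]
x = (I − A)⁻¹ d = adj(I−A)·d / det(I−A), with det(I−A) = 0.08925:
  x_R = (0.4075·160 + 0.3125·100 + 0.1975·20) / 0.08925 = 100.40 / 0.08925 ≈ 1124.9
  x_A = (0.2675·160 + 0.3475·100 + 0.1625·20) / 0.08925 = 80.80 / 0.08925 ≈ 905.3
  x_F = (0.0725·160 + 0.0775·100 + 0.1775·20) / 0.08925 = 22.90 / 0.08925 ≈ 256.6

x_A = 905.3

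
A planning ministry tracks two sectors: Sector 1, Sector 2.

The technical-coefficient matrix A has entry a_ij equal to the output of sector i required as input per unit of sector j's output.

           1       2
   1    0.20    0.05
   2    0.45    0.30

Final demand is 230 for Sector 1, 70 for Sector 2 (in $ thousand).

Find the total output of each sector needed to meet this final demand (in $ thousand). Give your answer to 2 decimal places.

x_1 = 306.05, x_2 = 296.74

I − A =
  [   0.80    -0.05]
  [  -0.45     0.70]
det(I−A) = (0.80)(0.70) − (-0.05)(-0.45) = 0.5375
adj(I−A) = [[0.70, 0.05], [0.45, 0.80]]
(I − A)⁻¹ = adj(I−A) / det(I−A) ≈
  [   1.3023     0.0930]
  [   0.8372     1.4884]
x = (I − A)⁻¹ d = adj(I−A)·d / det(I−A), with det(I−A) = 0.5375:
  x_1 = (0.70·230 + 0.05·70) / 0.5375 = 164.50 / 0.5375 ≈ 306.05
  x_2 = (0.45·230 + 0.80·70) / 0.5375 = 159.50 / 0.5375 ≈ 296.74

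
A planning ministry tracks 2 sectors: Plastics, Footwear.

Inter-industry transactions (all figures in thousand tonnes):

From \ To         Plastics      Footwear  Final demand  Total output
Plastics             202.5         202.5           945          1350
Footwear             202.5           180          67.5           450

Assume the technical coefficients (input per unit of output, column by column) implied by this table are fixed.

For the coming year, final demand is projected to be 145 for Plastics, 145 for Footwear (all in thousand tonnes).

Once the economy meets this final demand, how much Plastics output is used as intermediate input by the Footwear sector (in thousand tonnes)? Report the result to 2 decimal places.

Technical coefficients a_ij = z_ij / X_j:
  a_11 = 202.5/1350 = 0.15, a_21 = 202.5/1350 = 0.15
  a_12 = 202.5/450 = 0.45, a_22 = 180/450 = 0.40
I − A =
  [   0.85    -0.45]
  [  -0.15     0.60]
det(I−A) = (0.85)(0.60) − (-0.45)(-0.15) = 0.4425
adj(I−A) = [[0.60, 0.45], [0.15, 0.85]]
(I − A)⁻¹ = adj(I−A) / det(I−A) ≈
  [   1.3559     1.0169]
  [   0.3390     1.9209]
First solve x = (I − A)⁻¹ d = adj(I−A)·d / det(I−A); in particular x_2 = (0.15·145 + 0.85·145) / 0.4425 = 145.00 / 0.4425 ≈ 327.6836.
Intermediate flow from 1 to 2: z_12 = a_12 · x_2 = 0.45 × 145.00 / 0.4425 = 65.25 / 0.4425 ≈ 147.46.

z_12 = 147.46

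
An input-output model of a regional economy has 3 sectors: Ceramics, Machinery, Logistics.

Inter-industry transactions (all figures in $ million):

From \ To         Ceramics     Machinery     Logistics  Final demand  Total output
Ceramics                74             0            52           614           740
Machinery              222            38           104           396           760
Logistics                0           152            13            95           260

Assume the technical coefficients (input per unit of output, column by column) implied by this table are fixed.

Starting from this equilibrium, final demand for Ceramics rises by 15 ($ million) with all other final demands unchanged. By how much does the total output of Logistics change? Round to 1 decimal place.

Δx_L = 1.2

Technical coefficients a_ij = z_ij / X_j:
  a_CC = 74/740 = 0.10, a_MC = 222/740 = 0.30, a_LC = 0/740 = 0.00
  a_CM = 0/760 = 0.00, a_MM = 38/760 = 0.05, a_LM = 152/760 = 0.20
  a_CL = 52/260 = 0.20, a_ML = 104/260 = 0.40, a_LL = 13/260 = 0.05
I − A =
  [   0.90     0.00    -0.20]
  [  -0.30     0.95    -0.40]
  [   0.00    -0.20     0.95]
Cofactors of I−A, C_ij = (−1)^(i+j)·(minor ij) (rows/columns in the sector order above):
  C_11 = (0.95)(0.95) − (-0.40)(-0.20) = 0.8225
  C_12 = −[(-0.30)(0.95) − (-0.40)(0.00)] = 0.2850
  C_13 = (-0.30)(-0.20) − (0.95)(0.00) = 0.0600
  C_21 = −[(0.00)(0.95) − (-0.20)(-0.20)] = 0.0400
  C_22 = (0.90)(0.95) − (-0.20)(0.00) = 0.8550
  C_23 = −[(0.90)(-0.20) − (0.00)(0.00)] = 0.1800
  C_31 = (0.00)(-0.40) − (-0.20)(0.95) = 0.1900
  C_32 = −[(0.90)(-0.40) − (-0.20)(-0.30)] = 0.4200
  C_33 = (0.90)(0.95) − (0.00)(-0.30) = 0.8550
det(I−A) = Σ_j (I−A)_1j·C_1j = (0.90)(0.8225) + (0.00)(0.2850) + (-0.20)(0.0600) = 0.72825
adj(I−A) = Cᵀ =
  [ 0.8225   0.0400   0.1900]
  [ 0.2850   0.8550   0.4200]
  [ 0.0600   0.1800   0.8550]
(I − A)⁻¹ = adj(I−A) / det(I−A) ≈
  [   1.1294     0.0549     0.2609]
  [   0.3913     1.1740     0.5767]
  [   0.0824     0.2472     1.1740]
Δx = (I − A)⁻¹ Δd with Δd having +15 in the Ceramics component and 0 elsewhere.
So Δx_L = L_LC · (+15), where L_LC = adj(I−A)_LC / det(I−A) = 0.0600 / 0.72825.
Δx_L = 0.0600 × (+15) / 0.72825 = 0.90 / 0.72825 ≈ 1.2.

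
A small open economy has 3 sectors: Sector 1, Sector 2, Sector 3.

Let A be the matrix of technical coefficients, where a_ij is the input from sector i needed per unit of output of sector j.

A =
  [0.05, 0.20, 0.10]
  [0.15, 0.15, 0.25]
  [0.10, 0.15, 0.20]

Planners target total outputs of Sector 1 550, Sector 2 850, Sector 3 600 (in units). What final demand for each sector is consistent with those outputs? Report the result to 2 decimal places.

I − A =
  [   0.95    -0.20    -0.10]
  [  -0.15     0.85    -0.25]
  [  -0.10    -0.15     0.80]
d = (I − A) x:
  d_1 = (+0.95)·550 + (-0.20)·850 + (-0.10)·600 = 292.50
  d_2 = (-0.15)·550 + (+0.85)·850 + (-0.25)·600 = 490.00
  d_3 = (-0.10)·550 + (-0.15)·850 + (+0.80)·600 = 297.50

d_1 = 292.50, d_2 = 490.00, d_3 = 297.50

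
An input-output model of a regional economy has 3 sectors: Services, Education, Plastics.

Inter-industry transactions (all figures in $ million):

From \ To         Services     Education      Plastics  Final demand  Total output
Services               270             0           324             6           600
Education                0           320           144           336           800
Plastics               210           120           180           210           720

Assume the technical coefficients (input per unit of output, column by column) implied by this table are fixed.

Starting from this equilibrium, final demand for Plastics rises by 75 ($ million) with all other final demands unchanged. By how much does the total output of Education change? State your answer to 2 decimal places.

Δx_2 = 60.44

Technical coefficients a_ij = z_ij / X_j:
  a_11 = 270/600 = 0.45, a_21 = 0/600 = 0.00, a_31 = 210/600 = 0.35
  a_12 = 0/800 = 0.00, a_22 = 320/800 = 0.40, a_32 = 120/800 = 0.15
  a_13 = 324/720 = 0.45, a_23 = 144/720 = 0.20, a_33 = 180/720 = 0.25
I − A =
  [   0.55     0.00    -0.45]
  [   0.00     0.60    -0.20]
  [  -0.35    -0.15     0.75]
Cofactors of I−A, C_ij = (−1)^(i+j)·(minor ij) (rows/columns in the sector order above):
  C_11 = (0.60)(0.75) − (-0.20)(-0.15) = 0.4200
  C_12 = −[(0.00)(0.75) − (-0.20)(-0.35)] = 0.0700
  C_13 = (0.00)(-0.15) − (0.60)(-0.35) = 0.2100
  C_21 = −[(0.00)(0.75) − (-0.45)(-0.15)] = 0.0675
  C_22 = (0.55)(0.75) − (-0.45)(-0.35) = 0.2550
  C_23 = −[(0.55)(-0.15) − (0.00)(-0.35)] = 0.0825
  C_31 = (0.00)(-0.20) − (-0.45)(0.60) = 0.2700
  C_32 = −[(0.55)(-0.20) − (-0.45)(0.00)] = 0.1100
  C_33 = (0.55)(0.60) − (0.00)(0.00) = 0.3300
det(I−A) = Σ_j (I−A)_1j·C_1j = (0.55)(0.4200) + (0.00)(0.0700) + (-0.45)(0.2100) = 0.1365
adj(I−A) = Cᵀ =
  [ 0.4200   0.0675   0.2700]
  [ 0.0700   0.2550   0.1100]
  [ 0.2100   0.0825   0.3300]
(I − A)⁻¹ = adj(I−A) / det(I−A) ≈
  [   3.0769     0.4945     1.9780]
  [   0.5128     1.8681     0.8059]
  [   1.5385     0.6044     2.4176]
Δx = (I − A)⁻¹ Δd with Δd having +75 in the Plastics component and 0 elsewhere.
So Δx_2 = L_23 · (+75), where L_23 = adj(I−A)_23 / det(I−A) = 0.1100 / 0.1365.
Δx_2 = 0.1100 × (+75) / 0.1365 = 8.25 / 0.1365 ≈ 60.44.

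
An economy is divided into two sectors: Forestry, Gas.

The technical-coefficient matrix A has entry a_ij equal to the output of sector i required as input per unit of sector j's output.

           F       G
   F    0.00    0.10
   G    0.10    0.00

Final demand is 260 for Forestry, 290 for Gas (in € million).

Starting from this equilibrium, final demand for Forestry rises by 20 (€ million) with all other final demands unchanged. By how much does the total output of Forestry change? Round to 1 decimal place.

Δx_F = 20.2

I − A =
  [   1.00    -0.10]
  [  -0.10     1.00]
det(I−A) = (1.00)(1.00) − (-0.10)(-0.10) = 0.9900
adj(I−A) = [[1.00, 0.10], [0.10, 1.00]]
(I − A)⁻¹ = adj(I−A) / det(I−A) ≈
  [   1.0101     0.1010]
  [   0.1010     1.0101]
Δx = (I − A)⁻¹ Δd with Δd having +20 in the Forestry component and 0 elsewhere.
So Δx_F = L_FF · (+20), where L_FF = adj(I−A)_FF / det(I−A) = 1.00 / 0.9900.
Δx_F = 1.00 × (+20) / 0.9900 = 20.00 / 0.9900 ≈ 20.2.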